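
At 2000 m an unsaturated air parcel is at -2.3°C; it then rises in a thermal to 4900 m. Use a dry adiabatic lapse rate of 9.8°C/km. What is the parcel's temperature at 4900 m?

2000 → 4900 m (dry adiabatic, 9.8°C/km): ΔT = -9.8 × 2.9 = -28.42°C → T = -30.72°C

-30.72°C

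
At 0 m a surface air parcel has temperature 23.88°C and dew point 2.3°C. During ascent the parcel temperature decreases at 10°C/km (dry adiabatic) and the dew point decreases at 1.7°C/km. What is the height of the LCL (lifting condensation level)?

T and T_d converge at 10 − 1.7 = 8.3°C per km
Height above start = (23.88 − 2.3) / 8.3 = 2.6 km
LCL altitude = 0 m + 2600 m = 2600 m

2600 m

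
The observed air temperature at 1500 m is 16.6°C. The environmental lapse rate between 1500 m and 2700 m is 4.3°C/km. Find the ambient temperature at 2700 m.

From 1500 m to 2700 m (environmental): cools by 4.3 × 1.2 = 5.16°C, giving 11.44°C.

11.44°C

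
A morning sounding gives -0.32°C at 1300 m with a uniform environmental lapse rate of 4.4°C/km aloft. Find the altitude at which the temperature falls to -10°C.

3500 m

Height above start = (-0.32 − (-10)) / 4.4 = 2.2 km
Altitude = 1300 m + 2200 m = 3500 m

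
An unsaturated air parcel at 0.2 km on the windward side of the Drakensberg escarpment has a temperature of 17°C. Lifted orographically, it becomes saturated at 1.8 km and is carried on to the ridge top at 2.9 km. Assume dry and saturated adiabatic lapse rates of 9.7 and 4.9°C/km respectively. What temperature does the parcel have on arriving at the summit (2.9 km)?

-3.91°C

200–1800 m, dry: Δz = 1.6 km ⇒ ΔT = -15.52°C; T = 1.48°C
1800–2900 m, saturated: Δz = 1.1 km ⇒ ΔT = -5.39°C; T = -3.91°C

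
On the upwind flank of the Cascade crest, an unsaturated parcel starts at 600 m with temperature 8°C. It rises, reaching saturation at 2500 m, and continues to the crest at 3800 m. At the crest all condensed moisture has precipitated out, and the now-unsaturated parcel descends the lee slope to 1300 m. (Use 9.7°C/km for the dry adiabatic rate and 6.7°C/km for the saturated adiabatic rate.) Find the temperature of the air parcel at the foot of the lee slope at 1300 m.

600 → 2500 m (dry, 9.7°C/km): ΔT = -9.7 × 1.9 = -18.43°C → T = -10.43°C
2500 → 3800 m (saturated, 6.7°C/km): ΔT = -6.7 × 1.3 = -8.71°C → T = -19.14°C
3800 → 1300 m (dry descent, 9.7°C/km): ΔT = +9.7 × 2.5 = +24.25°C → T = 5.11°C

5.11°C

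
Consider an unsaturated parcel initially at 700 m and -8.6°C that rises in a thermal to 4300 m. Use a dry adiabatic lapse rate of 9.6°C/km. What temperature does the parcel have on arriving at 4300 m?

-43.16°C

700 → 4300 m (dry adiabatic, 9.6°C/km): ΔT = -9.6 × 3.6 = -34.56°C → T = -43.16°C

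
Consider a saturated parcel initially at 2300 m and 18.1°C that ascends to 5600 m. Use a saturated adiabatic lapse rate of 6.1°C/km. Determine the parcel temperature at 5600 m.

Saturated adiabatic to 5600 m: -6.1 × 3.3 km = -20.13°C, so T = -2.03°C.

-2.03°C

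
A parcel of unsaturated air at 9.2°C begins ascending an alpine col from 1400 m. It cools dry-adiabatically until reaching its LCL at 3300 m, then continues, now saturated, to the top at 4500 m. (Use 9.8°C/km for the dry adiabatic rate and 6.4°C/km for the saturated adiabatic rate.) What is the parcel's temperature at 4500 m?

1400 → 3300 m (dry, 9.8°C/km): ΔT = -9.8 × 1.9 = -18.62°C → T = -9.42°C
3300 → 4500 m (saturated, 6.4°C/km): ΔT = -6.4 × 1.2 = -7.68°C → T = -17.1°C

-17.1°C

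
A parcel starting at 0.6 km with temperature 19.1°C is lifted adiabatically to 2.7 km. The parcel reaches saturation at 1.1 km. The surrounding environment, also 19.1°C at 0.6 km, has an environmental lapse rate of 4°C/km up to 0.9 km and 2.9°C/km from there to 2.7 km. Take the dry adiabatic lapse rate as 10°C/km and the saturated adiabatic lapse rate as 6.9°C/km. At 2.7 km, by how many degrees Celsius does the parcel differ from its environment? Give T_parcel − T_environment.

-9.62°C (parcel cooler than environment)

Parcel:
  From 600 m to 1100 m (dry): cools by 10 × 0.5 = 5°C, giving 14.1°C.
  From 1100 m to 2700 m (saturated): cools by 6.9 × 1.6 = 11.04°C, giving 3.06°C.
Environment:
  From 600 m to 900 m (environment, lower layer): cools by 4 × 0.3 = 1.2°C, giving 17.9°C.
  From 900 m to 2700 m (environment, upper layer): cools by 2.9 × 1.8 = 5.22°C, giving 12.68°C.
T_parcel − T_env = 3.06 − 12.68 = -9.62°C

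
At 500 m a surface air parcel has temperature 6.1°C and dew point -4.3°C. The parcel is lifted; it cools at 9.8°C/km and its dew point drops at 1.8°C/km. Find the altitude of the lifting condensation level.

T and T_d converge at 9.8 − 1.8 = 8°C per km
Height above start = (6.1 − (-4.3)) / 8 = 1.3 km
LCL altitude = 500 m + 1300 m = 1800 m

1800 m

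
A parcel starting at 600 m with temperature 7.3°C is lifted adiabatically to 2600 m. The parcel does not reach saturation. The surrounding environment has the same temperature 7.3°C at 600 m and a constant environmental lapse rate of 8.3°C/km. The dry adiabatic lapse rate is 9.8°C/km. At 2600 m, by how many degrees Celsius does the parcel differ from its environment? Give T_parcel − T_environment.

Parcel:
  600 → 2600 m (dry, 9.8°C/km): ΔT = -9.8 × 2 = -19.6°C → T = -12.3°C
Environment:
  600 → 2600 m (environment, 8.3°C/km): ΔT = -8.3 × 2 = -16.6°C → T = -9.3°C
T_parcel − T_env = -12.3 − (-9.3) = -3°C

-3°C (parcel cooler than environment)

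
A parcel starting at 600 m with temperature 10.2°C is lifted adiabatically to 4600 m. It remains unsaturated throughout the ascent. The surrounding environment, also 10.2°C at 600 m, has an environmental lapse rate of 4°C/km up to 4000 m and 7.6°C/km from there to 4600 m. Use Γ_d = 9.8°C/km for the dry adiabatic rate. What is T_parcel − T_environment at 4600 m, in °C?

Parcel:
  Dry to 4600 m: -9.8 × 4 km = -39.2°C, so T = -29°C.
Environment:
  Environment, lower layer to 4000 m: -4 × 3.4 km = -13.6°C, so T = -3.4°C.
  Environment, upper layer to 4600 m: -7.6 × 0.6 km = -4.56°C, so T = -7.96°C.
T_parcel − T_env = -29 − (-7.96) = -21.04°C

-21.04°C (parcel cooler than environment)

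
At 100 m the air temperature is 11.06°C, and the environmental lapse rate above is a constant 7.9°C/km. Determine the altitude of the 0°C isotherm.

1500 m

Height above start = (11.06 − 0) / 7.9 = 1.4 km
Altitude = 100 m + 1400 m = 1500 m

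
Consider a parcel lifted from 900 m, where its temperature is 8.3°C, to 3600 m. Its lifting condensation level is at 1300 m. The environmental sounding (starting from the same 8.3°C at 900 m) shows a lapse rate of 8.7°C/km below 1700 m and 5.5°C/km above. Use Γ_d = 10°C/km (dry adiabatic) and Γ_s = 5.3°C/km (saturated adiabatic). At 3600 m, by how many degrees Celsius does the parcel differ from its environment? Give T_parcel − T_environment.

Parcel:
  Dry to 1300 m: -10 × 0.4 km = -4°C, so T = 4.3°C.
  Saturated to 3600 m: -5.3 × 2.3 km = -12.19°C, so T = -7.89°C.
Environment:
  Environment, lower layer to 1700 m: -8.7 × 0.8 km = -6.96°C, so T = 1.34°C.
  Environment, upper layer to 3600 m: -5.5 × 1.9 km = -10.45°C, so T = -9.11°C.
T_parcel − T_env = -7.89 − (-9.11) = +1.22°C

+1.22°C (parcel warmer than environment)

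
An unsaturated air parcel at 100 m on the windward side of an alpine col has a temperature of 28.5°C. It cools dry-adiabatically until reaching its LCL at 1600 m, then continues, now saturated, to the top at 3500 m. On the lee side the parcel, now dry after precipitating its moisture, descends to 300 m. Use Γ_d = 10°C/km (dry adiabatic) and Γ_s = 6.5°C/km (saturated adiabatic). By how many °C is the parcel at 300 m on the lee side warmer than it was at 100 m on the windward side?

+4.65°C

From 100 m to 1600 m (dry): cools by 10 × 1.5 = 15°C, giving 13.5°C.
From 1600 m to 3500 m (saturated): cools by 6.5 × 1.9 = 12.35°C, giving 1.15°C.
From 3500 m to 300 m (dry descent): warms by 10 × 3.2 = 32°C, giving 33.15°C.
Net change vs windward start: 33.15 − 28.5 = +4.65°C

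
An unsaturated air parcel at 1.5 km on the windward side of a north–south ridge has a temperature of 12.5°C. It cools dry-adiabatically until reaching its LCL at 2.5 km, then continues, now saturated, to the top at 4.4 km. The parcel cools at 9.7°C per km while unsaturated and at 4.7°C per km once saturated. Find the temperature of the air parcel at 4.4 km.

-6.13°C

Dry to 2500 m: -9.7 × 1 km = -9.7°C, so T = 2.8°C.
Saturated to 4400 m: -4.7 × 1.9 km = -8.93°C, so T = -6.13°C.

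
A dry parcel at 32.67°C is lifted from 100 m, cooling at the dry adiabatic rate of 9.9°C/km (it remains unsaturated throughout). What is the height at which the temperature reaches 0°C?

Height above start = (32.67 − 0) / 9.9 = 3.3 km
Altitude = 100 m + 3300 m = 3400 m

3400 m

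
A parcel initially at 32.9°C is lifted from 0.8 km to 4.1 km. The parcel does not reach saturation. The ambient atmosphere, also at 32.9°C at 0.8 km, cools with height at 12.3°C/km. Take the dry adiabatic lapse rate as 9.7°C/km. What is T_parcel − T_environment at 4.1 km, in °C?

Parcel:
  800 → 4100 m (dry, 9.7°C/km): ΔT = -9.7 × 3.3 = -32.01°C → T = 0.89°C
Environment:
  800 → 4100 m (environment, 12.3°C/km): ΔT = -12.3 × 3.3 = -40.59°C → T = -7.69°C
T_parcel − T_env = 0.89 − (-7.69) = +8.58°C

+8.58°C (parcel warmer than environment)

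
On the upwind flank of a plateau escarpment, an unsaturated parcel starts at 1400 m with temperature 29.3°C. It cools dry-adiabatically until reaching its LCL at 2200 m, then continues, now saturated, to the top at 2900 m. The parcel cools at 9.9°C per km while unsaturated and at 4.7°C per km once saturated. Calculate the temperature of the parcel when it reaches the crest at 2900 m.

18.09°C

1400–2200 m, dry: Δz = 0.8 km ⇒ ΔT = -7.92°C; T = 21.38°C
2200–2900 m, saturated: Δz = 0.7 km ⇒ ΔT = -3.29°C; T = 18.09°C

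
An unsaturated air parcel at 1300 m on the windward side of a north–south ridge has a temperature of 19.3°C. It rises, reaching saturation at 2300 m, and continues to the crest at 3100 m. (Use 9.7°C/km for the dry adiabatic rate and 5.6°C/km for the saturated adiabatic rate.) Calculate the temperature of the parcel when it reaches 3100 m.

Dry to 2300 m: -9.7 × 1 km = -9.7°C, so T = 9.6°C.
Saturated to 3100 m: -5.6 × 0.8 km = -4.48°C, so T = 5.12°C.

5.12°C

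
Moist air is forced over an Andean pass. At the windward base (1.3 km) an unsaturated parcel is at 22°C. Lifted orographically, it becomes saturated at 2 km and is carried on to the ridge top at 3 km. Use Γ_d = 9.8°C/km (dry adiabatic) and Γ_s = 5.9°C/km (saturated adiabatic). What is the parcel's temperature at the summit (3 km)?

Dry to 2000 m: -9.8 × 0.7 km = -6.86°C, so T = 15.14°C.
Saturated to 3000 m: -5.9 × 1 km = -5.9°C, so T = 9.24°C.

9.24°C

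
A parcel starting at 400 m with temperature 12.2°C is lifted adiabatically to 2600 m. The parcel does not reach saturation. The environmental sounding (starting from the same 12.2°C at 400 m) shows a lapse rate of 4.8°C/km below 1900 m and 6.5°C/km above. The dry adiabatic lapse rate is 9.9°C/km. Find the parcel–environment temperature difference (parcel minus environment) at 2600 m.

Parcel:
  From 400 m to 2600 m (dry): cools by 9.9 × 2.2 = 21.78°C, giving -9.58°C.
Environment:
  From 400 m to 1900 m (environment, lower layer): cools by 4.8 × 1.5 = 7.2°C, giving 5°C.
  From 1900 m to 2600 m (environment, upper layer): cools by 6.5 × 0.7 = 4.55°C, giving 0.45°C.
T_parcel − T_env = -9.58 − 0.45 = -10.03°C

-10.03°C (parcel cooler than environment)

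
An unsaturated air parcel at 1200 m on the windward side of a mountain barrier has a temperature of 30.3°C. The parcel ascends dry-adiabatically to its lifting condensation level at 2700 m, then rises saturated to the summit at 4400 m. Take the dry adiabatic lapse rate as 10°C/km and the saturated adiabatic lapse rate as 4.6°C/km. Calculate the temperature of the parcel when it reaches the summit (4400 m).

From 1200 m to 2700 m (dry): cools by 10 × 1.5 = 15°C, giving 15.3°C.
From 2700 m to 4400 m (saturated): cools by 4.6 × 1.7 = 7.82°C, giving 7.48°C.

7.48°C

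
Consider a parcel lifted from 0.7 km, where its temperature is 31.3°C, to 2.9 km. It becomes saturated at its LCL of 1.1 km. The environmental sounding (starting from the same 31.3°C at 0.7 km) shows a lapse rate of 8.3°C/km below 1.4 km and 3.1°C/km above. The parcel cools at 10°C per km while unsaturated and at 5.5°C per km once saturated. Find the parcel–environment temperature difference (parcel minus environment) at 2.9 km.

-3.44°C (parcel cooler than environment)

Parcel:
  Dry to 1100 m: -10 × 0.4 km = -4°C, so T = 27.3°C.
  Saturated to 2900 m: -5.5 × 1.8 km = -9.9°C, so T = 17.4°C.
Environment:
  Environment, lower layer to 1400 m: -8.3 × 0.7 km = -5.81°C, so T = 25.49°C.
  Environment, upper layer to 2900 m: -3.1 × 1.5 km = -4.65°C, so T = 20.84°C.
T_parcel − T_env = 17.4 − 20.84 = -3.44°C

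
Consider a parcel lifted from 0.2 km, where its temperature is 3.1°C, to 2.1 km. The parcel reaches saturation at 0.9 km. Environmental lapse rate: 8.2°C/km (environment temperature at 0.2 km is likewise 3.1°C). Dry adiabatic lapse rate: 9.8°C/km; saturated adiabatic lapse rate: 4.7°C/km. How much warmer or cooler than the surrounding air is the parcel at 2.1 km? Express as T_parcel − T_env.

+3.08°C (parcel warmer than environment)

Parcel:
  Dry to 900 m: -9.8 × 0.7 km = -6.86°C, so T = -3.76°C.
  Saturated to 2100 m: -4.7 × 1.2 km = -5.64°C, so T = -9.4°C.
Environment:
  Environment to 2100 m: -8.2 × 1.9 km = -15.58°C, so T = -12.48°C.
T_parcel − T_env = -9.4 − (-12.48) = +3.08°C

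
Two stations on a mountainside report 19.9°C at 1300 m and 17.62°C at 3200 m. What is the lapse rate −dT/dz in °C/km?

1.2°C/km

Γ = −ΔT/Δz = (19.9 − 17.62) / (3200 − 1300) m
  = 2.28°C / 1.9 km = 1.2°C/km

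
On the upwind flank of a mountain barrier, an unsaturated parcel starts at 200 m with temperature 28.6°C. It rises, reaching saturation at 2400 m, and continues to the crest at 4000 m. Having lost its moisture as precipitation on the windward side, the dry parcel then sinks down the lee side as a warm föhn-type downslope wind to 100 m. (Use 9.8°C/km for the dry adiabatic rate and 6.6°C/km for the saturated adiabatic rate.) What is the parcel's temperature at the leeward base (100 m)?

34.7°C

200–2400 m, dry: Δz = 2.2 km ⇒ ΔT = -21.56°C; T = 7.04°C
2400–4000 m, saturated: Δz = 1.6 km ⇒ ΔT = -10.56°C; T = -3.52°C
4000–100 m, dry descent: Δz = 3.9 km ⇒ ΔT = +38.22°C; T = 34.7°C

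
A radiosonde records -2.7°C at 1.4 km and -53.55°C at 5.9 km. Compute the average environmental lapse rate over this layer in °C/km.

Γ = −ΔT/Δz = (-2.7 − (-53.55)) / (5900 − 1400) m
  = 50.85°C / 4.5 km = 11.3°C/km

11.3°C/km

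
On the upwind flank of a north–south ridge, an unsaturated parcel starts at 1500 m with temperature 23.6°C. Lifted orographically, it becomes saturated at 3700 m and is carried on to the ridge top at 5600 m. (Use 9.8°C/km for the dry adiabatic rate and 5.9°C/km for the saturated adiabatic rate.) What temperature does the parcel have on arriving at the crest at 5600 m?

1500–3700 m, dry: Δz = 2.2 km ⇒ ΔT = -21.56°C; T = 2.04°C
3700–5600 m, saturated: Δz = 1.9 km ⇒ ΔT = -11.21°C; T = -9.17°C

-9.17°C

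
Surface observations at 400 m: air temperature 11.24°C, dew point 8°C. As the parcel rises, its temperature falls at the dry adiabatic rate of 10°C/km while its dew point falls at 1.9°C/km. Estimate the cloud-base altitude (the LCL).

T and T_d converge at 10 − 1.9 = 8.1°C per km
Height above start = (11.24 − 8) / 8.1 = 0.4 km
LCL altitude = 400 m + 400 m = 800 m

800 m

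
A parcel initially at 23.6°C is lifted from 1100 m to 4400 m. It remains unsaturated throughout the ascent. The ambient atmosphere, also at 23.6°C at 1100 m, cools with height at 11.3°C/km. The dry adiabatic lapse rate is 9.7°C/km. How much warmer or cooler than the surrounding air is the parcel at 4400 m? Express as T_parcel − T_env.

Parcel:
  From 1100 m to 4400 m (dry): cools by 9.7 × 3.3 = 32.01°C, giving -8.41°C.
Environment:
  From 1100 m to 4400 m (environment): cools by 11.3 × 3.3 = 37.29°C, giving -13.69°C.
T_parcel − T_env = -8.41 − (-13.69) = +5.28°C

+5.28°C (parcel warmer than environment)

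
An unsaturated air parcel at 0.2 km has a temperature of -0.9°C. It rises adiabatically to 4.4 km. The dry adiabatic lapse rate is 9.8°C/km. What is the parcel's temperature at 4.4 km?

-42.06°C

Dry adiabatic to 4400 m: -9.8 × 4.2 km = -41.16°C, so T = -42.06°C.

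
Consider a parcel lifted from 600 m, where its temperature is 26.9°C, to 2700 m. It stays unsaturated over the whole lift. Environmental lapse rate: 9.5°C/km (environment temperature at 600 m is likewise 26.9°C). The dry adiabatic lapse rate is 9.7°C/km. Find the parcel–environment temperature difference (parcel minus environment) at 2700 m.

-0.42°C (parcel cooler than environment)

Parcel:
  From 600 m to 2700 m (dry): cools by 9.7 × 2.1 = 20.37°C, giving 6.53°C.
Environment:
  From 600 m to 2700 m (environment): cools by 9.5 × 2.1 = 19.95°C, giving 6.95°C.
T_parcel − T_env = 6.53 − 6.95 = -0.42°C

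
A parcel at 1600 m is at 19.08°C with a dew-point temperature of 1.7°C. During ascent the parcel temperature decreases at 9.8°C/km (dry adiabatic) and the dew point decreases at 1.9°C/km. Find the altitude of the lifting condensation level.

T and T_d converge at 9.8 − 1.9 = 7.9°C per km
Height above start = (19.08 − 1.7) / 7.9 = 2.2 km
LCL altitude = 1600 m + 2200 m = 3800 m

3800 m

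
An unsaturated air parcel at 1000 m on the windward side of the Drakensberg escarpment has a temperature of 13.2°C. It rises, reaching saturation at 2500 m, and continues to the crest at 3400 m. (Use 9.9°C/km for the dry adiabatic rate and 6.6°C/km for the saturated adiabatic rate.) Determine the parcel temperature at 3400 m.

1000 → 2500 m (dry, 9.9°C/km): ΔT = -9.9 × 1.5 = -14.85°C → T = -1.65°C
2500 → 3400 m (saturated, 6.6°C/km): ΔT = -6.6 × 0.9 = -5.94°C → T = -7.59°C

-7.59°C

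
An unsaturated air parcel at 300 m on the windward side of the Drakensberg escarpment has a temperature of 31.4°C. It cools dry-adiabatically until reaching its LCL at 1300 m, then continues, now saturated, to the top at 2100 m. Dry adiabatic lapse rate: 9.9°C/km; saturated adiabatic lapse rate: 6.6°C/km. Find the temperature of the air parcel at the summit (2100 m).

Dry to 1300 m: -9.9 × 1 km = -9.9°C, so T = 21.5°C.
Saturated to 2100 m: -6.6 × 0.8 km = -5.28°C, so T = 16.22°C.

16.22°C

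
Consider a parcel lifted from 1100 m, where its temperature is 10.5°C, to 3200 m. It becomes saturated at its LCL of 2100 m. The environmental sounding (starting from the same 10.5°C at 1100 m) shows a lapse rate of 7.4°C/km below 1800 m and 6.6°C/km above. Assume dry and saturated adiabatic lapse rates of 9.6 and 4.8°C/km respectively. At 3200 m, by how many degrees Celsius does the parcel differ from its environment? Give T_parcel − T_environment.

-0.46°C (parcel cooler than environment)

Parcel:
  1100 → 2100 m (dry, 9.6°C/km): ΔT = -9.6 × 1 = -9.6°C → T = 0.9°C
  2100 → 3200 m (saturated, 4.8°C/km): ΔT = -4.8 × 1.1 = -5.28°C → T = -4.38°C
Environment:
  1100 → 1800 m (environment, lower layer, 7.4°C/km): ΔT = -7.4 × 0.7 = -5.18°C → T = 5.32°C
  1800 → 3200 m (environment, upper layer, 6.6°C/km): ΔT = -6.6 × 1.4 = -9.24°C → T = -3.92°C
T_parcel − T_env = -4.38 − (-3.92) = -0.46°C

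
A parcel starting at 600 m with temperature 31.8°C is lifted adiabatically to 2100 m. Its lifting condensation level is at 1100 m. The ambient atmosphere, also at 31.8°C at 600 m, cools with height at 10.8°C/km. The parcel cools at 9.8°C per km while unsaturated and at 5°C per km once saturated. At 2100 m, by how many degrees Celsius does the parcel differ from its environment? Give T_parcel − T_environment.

Parcel:
  600–1100 m, dry: Δz = 0.5 km ⇒ ΔT = -4.9°C; T = 26.9°C
  1100–2100 m, saturated: Δz = 1 km ⇒ ΔT = -5°C; T = 21.9°C
Environment:
  600–2100 m, environment: Δz = 1.5 km ⇒ ΔT = -16.2°C; T = 15.6°C
T_parcel − T_env = 21.9 − 15.6 = +6.3°C

+6.3°C (parcel warmer than environment)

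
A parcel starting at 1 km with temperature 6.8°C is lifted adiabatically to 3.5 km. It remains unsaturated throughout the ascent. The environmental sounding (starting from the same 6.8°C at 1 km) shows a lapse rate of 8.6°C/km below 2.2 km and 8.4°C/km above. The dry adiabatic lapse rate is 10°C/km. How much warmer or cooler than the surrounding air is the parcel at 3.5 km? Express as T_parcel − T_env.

-3.76°C (parcel cooler than environment)

Parcel:
  1000–3500 m, dry: Δz = 2.5 km ⇒ ΔT = -25°C; T = -18.2°C
Environment:
  1000–2200 m, environment, lower layer: Δz = 1.2 km ⇒ ΔT = -10.32°C; T = -3.52°C
  2200–3500 m, environment, upper layer: Δz = 1.3 km ⇒ ΔT = -10.92°C; T = -14.44°C
T_parcel − T_env = -18.2 − (-14.44) = -3.76°C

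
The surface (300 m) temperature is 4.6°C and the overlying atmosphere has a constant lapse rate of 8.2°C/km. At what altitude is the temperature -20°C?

3300 m

Height above start = (4.6 − (-20)) / 8.2 = 3 km
Altitude = 300 m + 3000 m = 3300 m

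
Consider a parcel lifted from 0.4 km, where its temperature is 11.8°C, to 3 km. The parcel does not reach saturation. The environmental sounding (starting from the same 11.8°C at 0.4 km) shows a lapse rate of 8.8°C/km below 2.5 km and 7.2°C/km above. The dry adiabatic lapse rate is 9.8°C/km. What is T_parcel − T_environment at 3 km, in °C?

-3.4°C (parcel cooler than environment)

Parcel:
  400–3000 m, dry: Δz = 2.6 km ⇒ ΔT = -25.48°C; T = -13.68°C
Environment:
  400–2500 m, environment, lower layer: Δz = 2.1 km ⇒ ΔT = -18.48°C; T = -6.68°C
  2500–3000 m, environment, upper layer: Δz = 0.5 km ⇒ ΔT = -3.6°C; T = -10.28°C
T_parcel − T_env = -13.68 − (-10.28) = -3.4°C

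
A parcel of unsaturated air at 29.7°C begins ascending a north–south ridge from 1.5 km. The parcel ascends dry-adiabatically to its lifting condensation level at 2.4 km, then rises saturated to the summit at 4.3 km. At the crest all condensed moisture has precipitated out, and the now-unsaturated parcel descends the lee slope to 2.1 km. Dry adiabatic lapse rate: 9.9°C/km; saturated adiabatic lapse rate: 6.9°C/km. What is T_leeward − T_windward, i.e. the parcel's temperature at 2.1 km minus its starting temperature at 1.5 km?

From 1500 m to 2400 m (dry): cools by 9.9 × 0.9 = 8.91°C, giving 20.79°C.
From 2400 m to 4300 m (saturated): cools by 6.9 × 1.9 = 13.11°C, giving 7.68°C.
From 4300 m to 2100 m (dry descent): warms by 9.9 × 2.2 = 21.78°C, giving 29.46°C.
Net change vs windward start: 29.46 − 29.7 = -0.24°C

-0.24°C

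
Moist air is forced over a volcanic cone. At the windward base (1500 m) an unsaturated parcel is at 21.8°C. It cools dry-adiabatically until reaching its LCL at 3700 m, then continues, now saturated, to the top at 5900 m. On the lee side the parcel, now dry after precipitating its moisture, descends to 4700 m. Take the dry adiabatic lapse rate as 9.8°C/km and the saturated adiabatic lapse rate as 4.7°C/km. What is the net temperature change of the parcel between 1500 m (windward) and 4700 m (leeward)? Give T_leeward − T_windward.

1500 → 3700 m (dry, 9.8°C/km): ΔT = -9.8 × 2.2 = -21.56°C → T = 0.24°C
3700 → 5900 m (saturated, 4.7°C/km): ΔT = -4.7 × 2.2 = -10.34°C → T = -10.1°C
5900 → 4700 m (dry descent, 9.8°C/km): ΔT = +9.8 × 1.2 = +11.76°C → T = 1.66°C
Net change vs windward start: 1.66 − 21.8 = -20.14°C

-20.14°C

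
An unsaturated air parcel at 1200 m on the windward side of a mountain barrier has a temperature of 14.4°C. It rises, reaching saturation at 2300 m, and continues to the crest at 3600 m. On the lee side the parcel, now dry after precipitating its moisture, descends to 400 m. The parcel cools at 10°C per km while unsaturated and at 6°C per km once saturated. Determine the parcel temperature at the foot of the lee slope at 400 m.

27.6°C

From 1200 m to 2300 m (dry): cools by 10 × 1.1 = 11°C, giving 3.4°C.
From 2300 m to 3600 m (saturated): cools by 6 × 1.3 = 7.8°C, giving -4.4°C.
From 3600 m to 400 m (dry descent): warms by 10 × 3.2 = 32°C, giving 27.6°C.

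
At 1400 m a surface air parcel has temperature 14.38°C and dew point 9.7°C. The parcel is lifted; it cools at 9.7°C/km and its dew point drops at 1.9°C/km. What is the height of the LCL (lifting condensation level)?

2000 m

T and T_d converge at 9.7 − 1.9 = 7.8°C per km
Height above start = (14.38 − 9.7) / 7.8 = 0.6 km
LCL altitude = 1400 m + 600 m = 2000 m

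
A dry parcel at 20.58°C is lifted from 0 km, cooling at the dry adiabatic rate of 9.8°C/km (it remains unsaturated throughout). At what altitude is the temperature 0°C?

Height above start = (20.58 − 0) / 9.8 = 2.1 km
Altitude = 0 m + 2100 m = 2100 m

2.1 km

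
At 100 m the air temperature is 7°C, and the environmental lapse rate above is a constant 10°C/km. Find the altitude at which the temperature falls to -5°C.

Height above start = (7 − (-5)) / 10 = 1.2 km
Altitude = 100 m + 1200 m = 1300 m

1300 m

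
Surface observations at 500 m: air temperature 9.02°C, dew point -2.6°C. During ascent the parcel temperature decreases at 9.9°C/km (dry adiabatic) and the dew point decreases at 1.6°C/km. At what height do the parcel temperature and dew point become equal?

1900 m

T and T_d converge at 9.9 − 1.6 = 8.3°C per km
Height above start = (9.02 − (-2.6)) / 8.3 = 1.4 km
LCL altitude = 500 m + 1400 m = 1900 m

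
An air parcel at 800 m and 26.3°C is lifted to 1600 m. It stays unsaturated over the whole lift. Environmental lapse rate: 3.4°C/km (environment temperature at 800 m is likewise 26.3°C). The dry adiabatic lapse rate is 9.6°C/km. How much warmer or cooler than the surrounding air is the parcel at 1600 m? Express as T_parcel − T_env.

-4.96°C (parcel cooler than environment)

Parcel:
  From 800 m to 1600 m (dry): cools by 9.6 × 0.8 = 7.68°C, giving 18.62°C.
Environment:
  From 800 m to 1600 m (environment): cools by 3.4 × 0.8 = 2.72°C, giving 23.58°C.
T_parcel − T_env = 18.62 − 23.58 = -4.96°C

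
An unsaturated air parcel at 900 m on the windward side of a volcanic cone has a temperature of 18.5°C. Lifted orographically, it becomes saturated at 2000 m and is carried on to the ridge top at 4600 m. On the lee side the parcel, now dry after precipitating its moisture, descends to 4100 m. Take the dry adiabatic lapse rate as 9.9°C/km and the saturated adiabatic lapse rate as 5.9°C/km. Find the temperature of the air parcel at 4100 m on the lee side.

900–2000 m, dry: Δz = 1.1 km ⇒ ΔT = -10.89°C; T = 7.61°C
2000–4600 m, saturated: Δz = 2.6 km ⇒ ΔT = -15.34°C; T = -7.73°C
4600–4100 m, dry descent: Δz = 0.5 km ⇒ ΔT = +4.95°C; T = -2.78°C

-2.78°C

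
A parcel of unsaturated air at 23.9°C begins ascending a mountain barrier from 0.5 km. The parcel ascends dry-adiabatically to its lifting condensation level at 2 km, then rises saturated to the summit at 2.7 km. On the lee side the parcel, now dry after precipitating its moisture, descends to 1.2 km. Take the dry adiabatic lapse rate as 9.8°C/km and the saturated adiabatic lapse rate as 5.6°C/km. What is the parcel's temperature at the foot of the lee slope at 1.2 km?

19.98°C

Dry to 2000 m: -9.8 × 1.5 km = -14.7°C, so T = 9.2°C.
Saturated to 2700 m: -5.6 × 0.7 km = -3.92°C, so T = 5.28°C.
Dry descent to 1200 m: +9.8 × 1.5 km = +14.7°C, so T = 19.98°C.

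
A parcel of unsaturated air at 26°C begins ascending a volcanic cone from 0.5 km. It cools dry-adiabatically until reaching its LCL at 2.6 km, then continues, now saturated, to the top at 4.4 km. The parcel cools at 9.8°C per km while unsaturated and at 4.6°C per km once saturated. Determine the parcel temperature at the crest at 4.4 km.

Dry to 2600 m: -9.8 × 2.1 km = -20.58°C, so T = 5.42°C.
Saturated to 4400 m: -4.6 × 1.8 km = -8.28°C, so T = -2.86°C.

-2.86°C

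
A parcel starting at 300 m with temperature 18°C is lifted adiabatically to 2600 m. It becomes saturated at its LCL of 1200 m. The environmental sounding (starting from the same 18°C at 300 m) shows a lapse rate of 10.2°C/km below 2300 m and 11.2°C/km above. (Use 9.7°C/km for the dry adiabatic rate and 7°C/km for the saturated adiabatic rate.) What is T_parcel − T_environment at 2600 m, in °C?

Parcel:
  300 → 1200 m (dry, 9.7°C/km): ΔT = -9.7 × 0.9 = -8.73°C → T = 9.27°C
  1200 → 2600 m (saturated, 7°C/km): ΔT = -7 × 1.4 = -9.8°C → T = -0.53°C
Environment:
  300 → 2300 m (environment, lower layer, 10.2°C/km): ΔT = -10.2 × 2 = -20.4°C → T = -2.4°C
  2300 → 2600 m (environment, upper layer, 11.2°C/km): ΔT = -11.2 × 0.3 = -3.36°C → T = -5.76°C
T_parcel − T_env = -0.53 − (-5.76) = +5.23°C

+5.23°C (parcel warmer than environment)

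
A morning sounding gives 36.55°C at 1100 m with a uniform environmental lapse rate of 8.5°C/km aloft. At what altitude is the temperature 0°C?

5400 m

Height above start = (36.55 − 0) / 8.5 = 4.3 km
Altitude = 1100 m + 4300 m = 5400 m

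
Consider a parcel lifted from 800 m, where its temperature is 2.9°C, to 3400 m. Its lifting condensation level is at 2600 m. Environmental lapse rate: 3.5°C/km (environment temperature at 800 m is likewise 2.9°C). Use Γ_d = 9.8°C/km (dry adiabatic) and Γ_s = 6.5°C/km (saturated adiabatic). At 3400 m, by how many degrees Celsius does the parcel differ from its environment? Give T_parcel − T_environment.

Parcel:
  Dry to 2600 m: -9.8 × 1.8 km = -17.64°C, so T = -14.74°C.
  Saturated to 3400 m: -6.5 × 0.8 km = -5.2°C, so T = -19.94°C.
Environment:
  Environment to 3400 m: -3.5 × 2.6 km = -9.1°C, so T = -6.2°C.
T_parcel − T_env = -19.94 − (-6.2) = -13.74°C

-13.74°C (parcel cooler than environment)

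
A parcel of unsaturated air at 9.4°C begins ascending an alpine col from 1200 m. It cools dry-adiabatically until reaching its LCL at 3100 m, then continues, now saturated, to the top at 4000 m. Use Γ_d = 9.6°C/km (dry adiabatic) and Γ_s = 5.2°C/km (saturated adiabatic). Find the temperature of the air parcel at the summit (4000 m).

1200–3100 m, dry: Δz = 1.9 km ⇒ ΔT = -18.24°C; T = -8.84°C
3100–4000 m, saturated: Δz = 0.9 km ⇒ ΔT = -4.68°C; T = -13.52°C

-13.52°C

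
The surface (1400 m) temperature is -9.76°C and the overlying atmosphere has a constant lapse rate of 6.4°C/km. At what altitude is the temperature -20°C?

Height above start = (-9.76 − (-20)) / 6.4 = 1.6 km
Altitude = 1400 m + 1600 m = 3000 m

3000 m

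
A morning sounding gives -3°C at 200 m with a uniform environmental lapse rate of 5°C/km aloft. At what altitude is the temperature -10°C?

1600 m

Height above start = (-3 − (-10)) / 5 = 1.4 km
Altitude = 200 m + 1400 m = 1600 m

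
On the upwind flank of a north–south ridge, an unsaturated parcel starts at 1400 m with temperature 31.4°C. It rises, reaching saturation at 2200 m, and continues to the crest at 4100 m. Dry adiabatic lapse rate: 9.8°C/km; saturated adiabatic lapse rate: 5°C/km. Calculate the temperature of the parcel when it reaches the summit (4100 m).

14.06°C

1400 → 2200 m (dry, 9.8°C/km): ΔT = -9.8 × 0.8 = -7.84°C → T = 23.56°C
2200 → 4100 m (saturated, 5°C/km): ΔT = -5 × 1.9 = -9.5°C → T = 14.06°C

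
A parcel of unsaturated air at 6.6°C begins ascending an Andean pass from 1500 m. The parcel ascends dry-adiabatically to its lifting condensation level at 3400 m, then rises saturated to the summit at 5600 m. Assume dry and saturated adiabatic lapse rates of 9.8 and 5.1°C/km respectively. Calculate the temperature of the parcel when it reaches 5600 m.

From 1500 m to 3400 m (dry): cools by 9.8 × 1.9 = 18.62°C, giving -12.02°C.
From 3400 m to 5600 m (saturated): cools by 5.1 × 2.2 = 11.22°C, giving -23.24°C.

-23.24°C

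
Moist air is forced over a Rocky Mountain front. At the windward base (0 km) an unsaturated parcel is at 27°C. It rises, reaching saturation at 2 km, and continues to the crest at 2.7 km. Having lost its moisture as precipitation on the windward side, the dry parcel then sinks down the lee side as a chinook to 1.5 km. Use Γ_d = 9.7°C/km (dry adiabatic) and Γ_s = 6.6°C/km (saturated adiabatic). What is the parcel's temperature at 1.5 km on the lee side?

14.62°C

Dry to 2000 m: -9.7 × 2 km = -19.4°C, so T = 7.6°C.
Saturated to 2700 m: -6.6 × 0.7 km = -4.62°C, so T = 2.98°C.
Dry descent to 1500 m: +9.7 × 1.2 km = +11.64°C, so T = 14.62°C.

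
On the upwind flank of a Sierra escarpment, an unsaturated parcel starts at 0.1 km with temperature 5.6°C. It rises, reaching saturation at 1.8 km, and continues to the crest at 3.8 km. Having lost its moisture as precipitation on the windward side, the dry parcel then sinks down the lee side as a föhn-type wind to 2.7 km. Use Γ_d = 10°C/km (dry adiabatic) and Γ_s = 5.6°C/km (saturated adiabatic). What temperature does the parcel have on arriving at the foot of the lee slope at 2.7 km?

-11.6°C

From 100 m to 1800 m (dry): cools by 10 × 1.7 = 17°C, giving -11.4°C.
From 1800 m to 3800 m (saturated): cools by 5.6 × 2 = 11.2°C, giving -22.6°C.
From 3800 m to 2700 m (dry descent): warms by 10 × 1.1 = 11°C, giving -11.6°C.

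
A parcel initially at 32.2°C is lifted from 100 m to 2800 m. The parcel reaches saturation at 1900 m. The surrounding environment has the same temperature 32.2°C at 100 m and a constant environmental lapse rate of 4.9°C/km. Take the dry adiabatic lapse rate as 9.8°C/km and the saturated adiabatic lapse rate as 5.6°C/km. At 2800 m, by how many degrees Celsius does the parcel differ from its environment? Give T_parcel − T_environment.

Parcel:
  100–1900 m, dry: Δz = 1.8 km ⇒ ΔT = -17.64°C; T = 14.56°C
  1900–2800 m, saturated: Δz = 0.9 km ⇒ ΔT = -5.04°C; T = 9.52°C
Environment:
  100–2800 m, environment: Δz = 2.7 km ⇒ ΔT = -13.23°C; T = 18.97°C
T_parcel − T_env = 9.52 − 18.97 = -9.45°C

-9.45°C (parcel cooler than environment)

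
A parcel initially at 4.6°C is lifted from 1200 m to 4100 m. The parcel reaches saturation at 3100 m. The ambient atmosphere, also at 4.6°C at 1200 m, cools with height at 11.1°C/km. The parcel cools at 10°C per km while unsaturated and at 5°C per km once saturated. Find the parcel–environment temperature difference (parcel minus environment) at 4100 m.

Parcel:
  Dry to 3100 m: -10 × 1.9 km = -19°C, so T = -14.4°C.
  Saturated to 4100 m: -5 × 1 km = -5°C, so T = -19.4°C.
Environment:
  Environment to 4100 m: -11.1 × 2.9 km = -32.19°C, so T = -27.59°C.
T_parcel − T_env = -19.4 − (-27.59) = +8.19°C

+8.19°C (parcel warmer than environment)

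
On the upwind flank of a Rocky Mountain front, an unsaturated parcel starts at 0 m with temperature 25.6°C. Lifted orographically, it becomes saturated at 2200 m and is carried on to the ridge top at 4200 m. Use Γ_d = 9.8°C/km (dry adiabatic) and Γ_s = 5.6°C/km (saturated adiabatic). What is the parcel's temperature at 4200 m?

0–2200 m, dry: Δz = 2.2 km ⇒ ΔT = -21.56°C; T = 4.04°C
2200–4200 m, saturated: Δz = 2 km ⇒ ΔT = -11.2°C; T = -7.16°C

-7.16°C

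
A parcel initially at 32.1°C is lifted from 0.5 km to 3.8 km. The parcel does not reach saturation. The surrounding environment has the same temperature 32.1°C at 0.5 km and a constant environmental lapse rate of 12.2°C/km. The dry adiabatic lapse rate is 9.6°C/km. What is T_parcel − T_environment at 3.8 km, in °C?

+8.58°C (parcel warmer than environment)

Parcel:
  Dry to 3800 m: -9.6 × 3.3 km = -31.68°C, so T = 0.42°C.
Environment:
  Environment to 3800 m: -12.2 × 3.3 km = -40.26°C, so T = -8.16°C.
T_parcel − T_env = 0.42 − (-8.16) = +8.58°C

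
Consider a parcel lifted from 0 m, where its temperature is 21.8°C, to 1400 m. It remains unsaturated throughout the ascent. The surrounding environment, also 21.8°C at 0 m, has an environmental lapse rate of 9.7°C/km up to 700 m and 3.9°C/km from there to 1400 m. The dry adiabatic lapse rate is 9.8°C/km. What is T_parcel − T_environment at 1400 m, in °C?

Parcel:
  Dry to 1400 m: -9.8 × 1.4 km = -13.72°C, so T = 8.08°C.
Environment:
  Environment, lower layer to 700 m: -9.7 × 0.7 km = -6.79°C, so T = 15.01°C.
  Environment, upper layer to 1400 m: -3.9 × 0.7 km = -2.73°C, so T = 12.28°C.
T_parcel − T_env = 8.08 − 12.28 = -4.2°C

-4.2°C (parcel cooler than environment)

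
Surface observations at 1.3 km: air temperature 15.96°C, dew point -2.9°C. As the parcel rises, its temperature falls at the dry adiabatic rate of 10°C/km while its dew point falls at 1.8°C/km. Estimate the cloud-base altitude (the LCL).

3.6 km

T and T_d converge at 10 − 1.8 = 8.2°C per km
Height above start = (15.96 − (-2.9)) / 8.2 = 2.3 km
LCL altitude = 1300 m + 2300 m = 3600 m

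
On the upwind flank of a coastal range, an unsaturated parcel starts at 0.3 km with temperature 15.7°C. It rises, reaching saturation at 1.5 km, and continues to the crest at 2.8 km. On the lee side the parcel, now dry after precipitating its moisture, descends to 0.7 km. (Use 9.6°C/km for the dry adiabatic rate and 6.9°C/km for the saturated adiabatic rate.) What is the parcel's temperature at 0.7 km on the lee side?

15.37°C

300 → 1500 m (dry, 9.6°C/km): ΔT = -9.6 × 1.2 = -11.52°C → T = 4.18°C
1500 → 2800 m (saturated, 6.9°C/km): ΔT = -6.9 × 1.3 = -8.97°C → T = -4.79°C
2800 → 700 m (dry descent, 9.6°C/km): ΔT = +9.6 × 2.1 = +20.16°C → T = 15.37°C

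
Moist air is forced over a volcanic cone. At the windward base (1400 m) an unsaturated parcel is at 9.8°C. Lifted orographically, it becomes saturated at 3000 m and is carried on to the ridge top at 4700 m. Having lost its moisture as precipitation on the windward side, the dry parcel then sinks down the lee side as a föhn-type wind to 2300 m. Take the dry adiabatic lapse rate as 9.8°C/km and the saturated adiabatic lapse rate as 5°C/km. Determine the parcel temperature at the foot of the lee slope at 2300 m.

Dry to 3000 m: -9.8 × 1.6 km = -15.68°C, so T = -5.88°C.
Saturated to 4700 m: -5 × 1.7 km = -8.5°C, so T = -14.38°C.
Dry descent to 2300 m: +9.8 × 2.4 km = +23.52°C, so T = 9.14°C.

9.14°C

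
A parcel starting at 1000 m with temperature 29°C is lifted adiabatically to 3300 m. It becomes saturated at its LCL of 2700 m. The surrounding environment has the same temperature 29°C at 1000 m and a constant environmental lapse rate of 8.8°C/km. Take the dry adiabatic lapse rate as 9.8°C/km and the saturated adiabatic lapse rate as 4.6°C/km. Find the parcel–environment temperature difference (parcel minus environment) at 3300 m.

Parcel:
  1000–2700 m, dry: Δz = 1.7 km ⇒ ΔT = -16.66°C; T = 12.34°C
  2700–3300 m, saturated: Δz = 0.6 km ⇒ ΔT = -2.76°C; T = 9.58°C
Environment:
  1000–3300 m, environment: Δz = 2.3 km ⇒ ΔT = -20.24°C; T = 8.76°C
T_parcel − T_env = 9.58 − 8.76 = +0.82°C

+0.82°C (parcel warmer than environment)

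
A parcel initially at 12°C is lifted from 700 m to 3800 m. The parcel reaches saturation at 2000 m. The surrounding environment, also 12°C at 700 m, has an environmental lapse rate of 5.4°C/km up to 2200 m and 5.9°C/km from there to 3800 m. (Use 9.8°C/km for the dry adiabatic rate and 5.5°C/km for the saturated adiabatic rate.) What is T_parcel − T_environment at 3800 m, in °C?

Parcel:
  From 700 m to 2000 m (dry): cools by 9.8 × 1.3 = 12.74°C, giving -0.74°C.
  From 2000 m to 3800 m (saturated): cools by 5.5 × 1.8 = 9.9°C, giving -10.64°C.
Environment:
  From 700 m to 2200 m (environment, lower layer): cools by 5.4 × 1.5 = 8.1°C, giving 3.9°C.
  From 2200 m to 3800 m (environment, upper layer): cools by 5.9 × 1.6 = 9.44°C, giving -5.54°C.
T_parcel − T_env = -10.64 − (-5.54) = -5.1°C

-5.1°C (parcel cooler than environment)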